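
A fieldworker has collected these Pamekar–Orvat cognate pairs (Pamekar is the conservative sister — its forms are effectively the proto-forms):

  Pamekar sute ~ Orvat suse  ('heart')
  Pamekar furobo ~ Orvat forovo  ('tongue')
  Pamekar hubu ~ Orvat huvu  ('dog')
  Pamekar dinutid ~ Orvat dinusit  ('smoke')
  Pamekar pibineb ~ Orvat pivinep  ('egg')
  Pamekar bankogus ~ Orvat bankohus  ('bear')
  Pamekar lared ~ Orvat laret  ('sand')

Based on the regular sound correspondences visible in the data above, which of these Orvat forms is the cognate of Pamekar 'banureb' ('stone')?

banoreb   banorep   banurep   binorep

banorep

furobo ~ forovo — Pamekar u corresponds to Orvat o after a consonant, before r.
pibineb ~ pivinep — Pamekar b corresponds to Orvat p word-finally.
Applying these to Pamekar 'banureb':
  banureb → banoreb   (u→o after a consonant, before r)
  banoreb → banorep   (b→p word-finally)
So the Orvat cognate is 'banorep'.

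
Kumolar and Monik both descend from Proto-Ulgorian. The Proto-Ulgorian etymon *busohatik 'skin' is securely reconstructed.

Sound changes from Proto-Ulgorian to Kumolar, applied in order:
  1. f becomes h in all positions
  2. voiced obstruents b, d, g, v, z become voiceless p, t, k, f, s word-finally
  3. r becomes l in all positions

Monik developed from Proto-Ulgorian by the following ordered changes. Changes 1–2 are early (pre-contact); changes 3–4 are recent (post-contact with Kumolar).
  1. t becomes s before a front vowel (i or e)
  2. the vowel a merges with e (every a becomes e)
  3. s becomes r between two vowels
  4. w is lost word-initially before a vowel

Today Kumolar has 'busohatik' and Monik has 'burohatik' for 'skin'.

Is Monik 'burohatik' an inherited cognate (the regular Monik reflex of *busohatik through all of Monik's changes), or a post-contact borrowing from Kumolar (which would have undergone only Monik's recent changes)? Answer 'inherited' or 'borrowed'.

If inherited, *busohatik would pass through all of Monik's changes:
Monik: *busohatik
  busohatik → busohasik   [palatalisation]
  busohasik → busohesik   [vowel merger]
  busohesik → buroherik   [rhotacism]
  buroherik (rule 4 does not apply)
  giving Monik buroherik.
If borrowed from Kumolar 'busohatik' after the early changes, it would undergo only the recent ones:
  rule 3 (rhotacism): busohatik → burohatik
  rule 4 (glide loss): no change (burohatik)
  ⇒ as a loan: burohatik
Monik 'burohatik' matches the loan outcome 'burohatik', not the inherited 'buroherik' — it skipped the early Monik changes, so it was borrowed from Kumolar.

borrowed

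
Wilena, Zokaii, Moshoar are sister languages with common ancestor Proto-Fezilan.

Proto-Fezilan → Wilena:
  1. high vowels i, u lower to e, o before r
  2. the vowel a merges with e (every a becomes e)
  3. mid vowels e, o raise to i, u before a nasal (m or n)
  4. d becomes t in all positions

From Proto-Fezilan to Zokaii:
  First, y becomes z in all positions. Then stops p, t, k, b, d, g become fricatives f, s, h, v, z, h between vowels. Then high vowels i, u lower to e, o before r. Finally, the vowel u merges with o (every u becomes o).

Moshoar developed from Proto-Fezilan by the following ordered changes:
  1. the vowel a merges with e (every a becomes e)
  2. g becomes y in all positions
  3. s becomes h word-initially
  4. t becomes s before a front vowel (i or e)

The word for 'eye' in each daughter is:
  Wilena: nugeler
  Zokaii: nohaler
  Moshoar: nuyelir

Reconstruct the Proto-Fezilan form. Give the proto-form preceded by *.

Position 3: Wilena has g, Zokaii has h, Moshoar has y. Wilena preserves g here (none of its changes turn any other segment into g), so the proto-segment is *g.
Position 6: Wilena has e, Zokaii has e, Moshoar has i. Moshoar preserves i here (none of its changes turn any other segment into i), so the proto-segment is *i.
Position 4: Wilena has e, Zokaii has a, Moshoar has e. Zokaii preserves a here (none of its changes turn any other segment into a), so the proto-segment is *a.
Verify the candidate proto-form against each daughter:
Wilena: start from *nugalir.
  rule 1 (pre-rhotic lowering): nugalir → nugaler
  rule 2 (vowel merger): nugaler → nugeler
  rule 3: no change — nugeler
  rule 4: no change — nugeler
  ⇒ Wilena nugeler
Zokaii: *nugalir
  nugalir (rule 1 does not apply)
  nugalir → nuhalir   [intervocalic lenition]
  nuhalir → nuhaler   [pre-rhotic lowering]
  nuhaler → nohaler   [vowel merger]
  giving Zokaii nohaler.
Moshoar: start from *nugalir.
  rule 1 (vowel merger): nugalir → nugelir
  rule 2 (unconditioned shift): nugelir → nuyelir
  rule 3: no change — nuyelir
  rule 4: no change — nuyelir
  ⇒ Moshoar nuyelir
*nugalir is the unique common source.

*nugalir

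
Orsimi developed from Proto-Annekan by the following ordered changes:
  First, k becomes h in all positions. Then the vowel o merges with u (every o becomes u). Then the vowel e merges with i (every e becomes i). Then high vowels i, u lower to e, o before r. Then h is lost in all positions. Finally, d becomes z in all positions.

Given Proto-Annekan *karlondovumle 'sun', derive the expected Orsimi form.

Orsimi: *karlondovumle > harlondovumle > harlunduvumle > harlunduvumli > arlunduvumli > arlunzuvumli  (by unconditioned shift, vowel merger, vowel merger, h-loss, unconditioned shift)

arlunzuvumli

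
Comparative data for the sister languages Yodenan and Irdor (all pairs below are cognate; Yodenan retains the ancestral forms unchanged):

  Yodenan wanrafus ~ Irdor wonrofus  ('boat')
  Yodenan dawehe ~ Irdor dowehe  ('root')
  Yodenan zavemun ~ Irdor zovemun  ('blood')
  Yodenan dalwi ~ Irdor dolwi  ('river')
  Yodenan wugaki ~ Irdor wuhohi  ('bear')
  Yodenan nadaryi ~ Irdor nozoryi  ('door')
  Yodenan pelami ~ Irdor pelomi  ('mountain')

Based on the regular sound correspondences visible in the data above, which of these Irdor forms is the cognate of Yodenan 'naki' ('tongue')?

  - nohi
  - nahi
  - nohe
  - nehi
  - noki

dawehe ~ dowehe, dalwi ~ dolwi — Yodenan a corresponds to Irdor o after a consonant, before a consonant other than r, m, n, p, b, f, v.
wugaki ~ wuhohi — Yodenan k corresponds to Irdor h between vowels (before a front vowel).
Applying these to Yodenan 'naki':
  naki → noki   (a→o after a consonant, before a consonant other than r, m, n, p, b, f, v)
  noki → nohi   (k→h between vowels (before a front vowel))
So the Irdor cognate is 'nohi'.

nohi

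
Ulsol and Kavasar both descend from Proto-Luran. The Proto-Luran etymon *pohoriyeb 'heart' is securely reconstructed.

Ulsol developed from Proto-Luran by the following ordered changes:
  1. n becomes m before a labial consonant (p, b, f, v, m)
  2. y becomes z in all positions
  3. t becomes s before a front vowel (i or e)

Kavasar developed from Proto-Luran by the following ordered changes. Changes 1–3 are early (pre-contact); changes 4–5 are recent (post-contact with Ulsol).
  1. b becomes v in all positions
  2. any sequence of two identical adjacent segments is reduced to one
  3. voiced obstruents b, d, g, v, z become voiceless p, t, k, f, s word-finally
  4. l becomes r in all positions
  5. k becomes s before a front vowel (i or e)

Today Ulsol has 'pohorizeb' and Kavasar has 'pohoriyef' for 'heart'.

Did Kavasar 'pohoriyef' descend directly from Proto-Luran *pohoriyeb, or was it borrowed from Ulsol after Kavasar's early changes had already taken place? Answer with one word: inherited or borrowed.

If inherited, *pohoriyeb would pass through all of Kavasar's changes:
Kavasar: *pohoriyeb > pohoriyev > pohoriyef  (by unconditioned shift, final devoicing)
If borrowed from Ulsol 'pohorizeb' after the early changes, it would undergo only the recent ones:
  rule 4 (unconditioned shift): no change (pohorizeb)
  rule 5 (palatalisation): no change (pohorizeb)
  ⇒ as a loan: pohorizeb
Kavasar 'pohoriyef' matches the inherited outcome exactly, so it is an inherited cognate, not a loan.

inherited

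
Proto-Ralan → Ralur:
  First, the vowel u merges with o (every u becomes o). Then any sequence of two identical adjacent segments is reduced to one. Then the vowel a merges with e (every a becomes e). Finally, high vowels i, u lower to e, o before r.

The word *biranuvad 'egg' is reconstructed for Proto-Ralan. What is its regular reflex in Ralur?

berenoved

Ralur: *biranuvad
  biranuvad → biranovad   [vowel merger]
  biranovad (rule 2 does not apply)
  biranovad → birenoved   [vowel merger]
  birenoved → berenoved   [pre-rhotic lowering]
  giving Ralur berenoved.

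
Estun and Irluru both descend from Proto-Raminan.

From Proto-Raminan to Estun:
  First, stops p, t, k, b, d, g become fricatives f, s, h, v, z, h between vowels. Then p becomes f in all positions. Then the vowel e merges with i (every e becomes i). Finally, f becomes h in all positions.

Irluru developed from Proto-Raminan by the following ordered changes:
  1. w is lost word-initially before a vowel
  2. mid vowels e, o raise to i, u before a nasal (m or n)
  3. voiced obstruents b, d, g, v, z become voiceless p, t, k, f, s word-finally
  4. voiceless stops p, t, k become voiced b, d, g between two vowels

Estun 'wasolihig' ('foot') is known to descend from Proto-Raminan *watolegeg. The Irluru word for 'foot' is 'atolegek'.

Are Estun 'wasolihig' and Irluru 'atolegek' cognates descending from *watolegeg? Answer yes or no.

Derive the expected Irluru reflex of *watolegeg:
Irluru: *watolegeg > atolegeg > atolegek > adolegek  (by glide loss, final devoicing, intervocalic voicing)
The regular Irluru reflex would be 'adolegek', but the attested form is 'atolegek'. The correspondence is irregular, so they are not cognates (the Irluru form has a different source).

no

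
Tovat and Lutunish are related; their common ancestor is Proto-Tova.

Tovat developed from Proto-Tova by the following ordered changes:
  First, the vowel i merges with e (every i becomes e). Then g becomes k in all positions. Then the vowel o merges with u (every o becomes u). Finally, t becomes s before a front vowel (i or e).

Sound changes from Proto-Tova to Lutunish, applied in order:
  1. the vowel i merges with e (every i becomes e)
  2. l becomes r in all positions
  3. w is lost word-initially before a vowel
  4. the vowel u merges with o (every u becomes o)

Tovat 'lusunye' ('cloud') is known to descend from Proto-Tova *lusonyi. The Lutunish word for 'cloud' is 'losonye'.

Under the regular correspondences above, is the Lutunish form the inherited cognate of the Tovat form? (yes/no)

Derive the expected Lutunish reflex of *lusonyi:
Lutunish: *lusonyi
  lusonyi → lusonye   [vowel merger]
  lusonye → rusonye   [unconditioned shift]
  rusonye (rule 3 does not apply)
  rusonye → rosonye   [vowel merger]
  giving Lutunish rosonye.
The regular Lutunish reflex would be 'rosonye', but the attested form is 'losonye'. The correspondence is irregular, so they are not cognates (the Lutunish form has a different source).

no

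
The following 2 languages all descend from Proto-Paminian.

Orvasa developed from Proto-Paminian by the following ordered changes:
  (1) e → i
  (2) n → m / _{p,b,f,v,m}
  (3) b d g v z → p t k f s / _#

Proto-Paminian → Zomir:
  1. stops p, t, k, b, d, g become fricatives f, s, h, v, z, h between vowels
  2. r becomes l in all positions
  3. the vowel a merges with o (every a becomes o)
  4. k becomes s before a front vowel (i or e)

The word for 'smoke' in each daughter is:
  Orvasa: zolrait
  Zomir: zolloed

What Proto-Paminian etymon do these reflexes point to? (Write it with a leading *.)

Position 4: Orvasa has r, Zomir has l. Orvasa preserves r here (none of its changes turn any other segment into r), so the proto-segment is *r.
Position 6: Orvasa has i, Zomir has e. Zomir preserves e here (none of its changes turn any other segment into e), so the proto-segment is *e.
Position 7: Orvasa has t, Zomir has d. Zomir preserves d here (none of its changes turn any other segment into d), so the proto-segment is *d.
This points to *zolraed. Verify forward in each daughter:
Orvasa: start from *zolraed.
  rule 1 (vowel merger): zolraed → zolraid
  rule 2: no change — zolraid
  rule 3 (final devoicing): zolraid → zolrait
  ⇒ Orvasa zolrait
Zomir: *zolraed
  zolraed (rule 1 does not apply)
  zolraed → zollaed   [unconditioned shift]
  zollaed → zolloed   [vowel merger]
  zolloed (rule 4 does not apply)
  giving Zomir zolloed.
Only *zolraed yields all of Orvasa zolrait, Zomir zolloed.

*zolraed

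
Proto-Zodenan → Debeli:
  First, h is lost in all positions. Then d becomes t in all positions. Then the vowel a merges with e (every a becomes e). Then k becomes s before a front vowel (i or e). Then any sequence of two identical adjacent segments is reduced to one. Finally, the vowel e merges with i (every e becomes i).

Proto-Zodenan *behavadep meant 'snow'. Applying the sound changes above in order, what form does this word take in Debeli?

bivitip

Debeli: start from *behavadep.
  rule 1 (h-loss): behavadep → beavadep
  rule 2 (unconditioned shift): beavadep → beavatep
  rule 3 (vowel merger): beavatep → beevetep
  rule 4: no change — beevetep
  rule 5 (degemination): beevetep → bevetep
  rule 6 (vowel merger): bevetep → bivitip
  ⇒ Debeli bivitip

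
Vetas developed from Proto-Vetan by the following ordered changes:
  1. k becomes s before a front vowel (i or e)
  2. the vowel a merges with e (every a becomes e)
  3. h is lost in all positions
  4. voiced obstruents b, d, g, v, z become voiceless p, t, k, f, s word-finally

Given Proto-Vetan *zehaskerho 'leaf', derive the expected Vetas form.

Vetas: *zehaskerho
  zehaskerho → zehasserho   [palatalisation]
  zehasserho → zehesserho   [vowel merger]
  zehesserho → zeessero   [h-loss]
  zeessero (rule 4 does not apply)
  giving Vetas zeessero.

zeessero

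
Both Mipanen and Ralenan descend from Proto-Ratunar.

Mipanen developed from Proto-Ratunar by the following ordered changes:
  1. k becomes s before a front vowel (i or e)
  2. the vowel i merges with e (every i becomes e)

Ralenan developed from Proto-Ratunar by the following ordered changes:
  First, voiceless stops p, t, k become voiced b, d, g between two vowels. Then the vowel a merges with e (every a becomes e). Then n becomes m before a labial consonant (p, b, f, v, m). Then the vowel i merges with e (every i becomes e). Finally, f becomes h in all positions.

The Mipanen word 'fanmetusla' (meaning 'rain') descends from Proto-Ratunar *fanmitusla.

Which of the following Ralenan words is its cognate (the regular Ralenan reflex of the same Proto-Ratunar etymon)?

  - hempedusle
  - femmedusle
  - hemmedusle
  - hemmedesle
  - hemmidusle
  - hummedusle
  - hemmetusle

Ralenan: *fanmitusla > fanmidusla > fenmidusle > femmidusle > femmedusle > hemmedusle  (by intervocalic voicing, vowel merger, nasal place assimilation, vowel merger, unconditioned shift)
Only 'hemmedusle' matches the regular Ralenan development of *fanmitusla.

hemmedusle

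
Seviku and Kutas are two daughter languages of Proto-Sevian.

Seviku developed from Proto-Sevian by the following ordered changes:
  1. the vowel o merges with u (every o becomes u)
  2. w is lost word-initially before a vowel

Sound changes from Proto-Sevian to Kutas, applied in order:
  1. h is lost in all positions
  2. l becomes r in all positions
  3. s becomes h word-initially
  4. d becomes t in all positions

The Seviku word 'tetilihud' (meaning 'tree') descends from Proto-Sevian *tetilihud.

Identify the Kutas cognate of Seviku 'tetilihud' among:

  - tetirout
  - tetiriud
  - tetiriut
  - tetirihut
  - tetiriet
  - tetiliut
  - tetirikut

tetiriut

Kutas: start from *tetilihud.
  rule 1 (h-loss): tetilihud → tetiliud
  rule 2 (unconditioned shift): tetiliud → tetiriud
  rule 3: no change — tetiriud
  rule 4 (unconditioned shift): tetiriud → tetiriut
  ⇒ Kutas tetiriut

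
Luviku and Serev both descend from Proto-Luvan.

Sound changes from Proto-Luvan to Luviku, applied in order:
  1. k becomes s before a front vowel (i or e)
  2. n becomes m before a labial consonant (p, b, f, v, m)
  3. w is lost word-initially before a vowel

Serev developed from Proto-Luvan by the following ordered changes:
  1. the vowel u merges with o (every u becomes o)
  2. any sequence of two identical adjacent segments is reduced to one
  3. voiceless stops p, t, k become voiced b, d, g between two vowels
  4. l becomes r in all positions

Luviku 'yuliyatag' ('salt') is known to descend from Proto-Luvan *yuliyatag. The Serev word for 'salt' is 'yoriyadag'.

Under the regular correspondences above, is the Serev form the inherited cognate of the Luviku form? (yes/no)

Derive the expected Serev reflex of *yuliyatag:
Serev: *yuliyatag > yoliyatag > yoliyadag > yoriyadag  (by vowel merger, intervocalic voicing, unconditioned shift)
Serev 'yoriyadag' matches the regular reflex exactly, so the pair is cognate.

yes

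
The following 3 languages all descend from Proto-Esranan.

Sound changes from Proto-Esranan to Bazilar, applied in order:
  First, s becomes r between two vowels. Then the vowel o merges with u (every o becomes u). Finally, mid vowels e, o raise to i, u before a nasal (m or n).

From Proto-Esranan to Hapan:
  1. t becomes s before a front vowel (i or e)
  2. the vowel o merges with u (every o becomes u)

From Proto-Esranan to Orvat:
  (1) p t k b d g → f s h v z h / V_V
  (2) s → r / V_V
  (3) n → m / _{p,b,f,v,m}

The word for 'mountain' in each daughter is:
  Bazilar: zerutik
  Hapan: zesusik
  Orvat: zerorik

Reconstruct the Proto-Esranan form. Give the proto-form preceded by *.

Position 4: Bazilar has u, Hapan has u, Orvat has o. Orvat preserves o here (none of its changes turn any other segment into o), so the proto-segment is *o.
Position 5: Bazilar has t, Hapan has s, Orvat has r. Bazilar preserves t here (none of its changes turn any other segment into t), so the proto-segment is *t.
Position 3: Bazilar has r, Hapan has s, Orvat has r. Taking the neighbouring segments as reconstructed: Bazilar r could go back to *s or *r; Hapan s can only go back to *s; Orvat r could go back to *t or *s or *r — the one source consistent with every daughter is *s.
Continuing position by position gives *zesotik; check it forward:
Bazilar: *zesotik
  zesotik → zerotik   [rhotacism]
  zerotik → zerutik   [vowel merger]
  zerutik (rule 3 does not apply)
  giving Bazilar zerutik.
Hapan: *zesotik > zesosik > zesusik  (by palatalisation, vowel merger)
Orvat: *zesotik
  zesotik → zesosik   [intervocalic lenition]
  zesosik → zerorik   [rhotacism]
  zerorik (rule 3 does not apply)
  giving Orvat zerorik.
*zesotik is the unique common source.

*zesotik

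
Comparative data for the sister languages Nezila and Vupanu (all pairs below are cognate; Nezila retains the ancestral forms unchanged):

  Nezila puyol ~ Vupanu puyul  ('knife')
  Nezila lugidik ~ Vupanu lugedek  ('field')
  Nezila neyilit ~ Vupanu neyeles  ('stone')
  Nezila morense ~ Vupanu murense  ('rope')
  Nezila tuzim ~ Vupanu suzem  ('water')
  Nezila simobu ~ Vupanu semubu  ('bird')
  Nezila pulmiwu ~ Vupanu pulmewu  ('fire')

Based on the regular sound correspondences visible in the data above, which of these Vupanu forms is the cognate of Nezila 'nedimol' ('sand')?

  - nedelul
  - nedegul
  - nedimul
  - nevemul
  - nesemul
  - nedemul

nedemul

tuzim ~ suzem, simobu ~ semubu — Nezila i corresponds to Vupanu e after a consonant, before a nasal.
puyol ~ puyul — Nezila o corresponds to Vupanu u after a consonant, before a consonant other than r, m, n, p, b, f, v.
Applying these to Nezila 'nedimol':
  nedimol → nedemol   (i→e after a consonant, before a nasal)
  nedemol → nedemul   (o→u after a consonant, before a consonant other than r, m, n, p, b, f, v)
So the Vupanu cognate is 'nedemul'.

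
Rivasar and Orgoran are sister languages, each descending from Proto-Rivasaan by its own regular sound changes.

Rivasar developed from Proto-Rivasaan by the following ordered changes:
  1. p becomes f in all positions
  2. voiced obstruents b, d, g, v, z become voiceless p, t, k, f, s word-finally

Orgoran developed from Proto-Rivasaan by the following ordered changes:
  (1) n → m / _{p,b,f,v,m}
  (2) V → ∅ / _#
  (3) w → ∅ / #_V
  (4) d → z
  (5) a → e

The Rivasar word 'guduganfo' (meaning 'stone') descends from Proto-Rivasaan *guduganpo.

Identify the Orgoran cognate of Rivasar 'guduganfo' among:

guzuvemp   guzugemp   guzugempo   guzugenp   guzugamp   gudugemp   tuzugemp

Orgoran: *guduganpo
  guduganpo → gudugampo   [nasal place assimilation]
  gudugampo → gudugamp   [apocope]
  gudugamp (rule 3 does not apply)
  gudugamp → guzugamp   [unconditioned shift]
  guzugamp → guzugemp   [vowel merger]
  giving Orgoran guzugemp.
Among the options, 'guzugemp' alone shows every Orgoran change applied in order.

guzugemp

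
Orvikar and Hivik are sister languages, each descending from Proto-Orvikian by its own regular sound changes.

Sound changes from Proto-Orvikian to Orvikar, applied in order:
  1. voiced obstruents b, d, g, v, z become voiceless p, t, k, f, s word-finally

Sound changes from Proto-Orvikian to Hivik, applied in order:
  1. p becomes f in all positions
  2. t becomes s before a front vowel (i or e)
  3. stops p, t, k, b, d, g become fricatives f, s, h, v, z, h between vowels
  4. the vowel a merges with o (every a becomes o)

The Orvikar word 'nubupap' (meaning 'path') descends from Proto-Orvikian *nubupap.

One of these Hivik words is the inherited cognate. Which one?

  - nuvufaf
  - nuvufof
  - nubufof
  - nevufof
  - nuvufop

Hivik: *nubupap
  nubupap → nubufaf   [unconditioned shift]
  nubufaf (rule 2 does not apply)
  nubufaf → nuvufaf   [intervocalic lenition]
  nuvufaf → nuvufof   [vowel merger]
  giving Hivik nuvufof.

nuvufof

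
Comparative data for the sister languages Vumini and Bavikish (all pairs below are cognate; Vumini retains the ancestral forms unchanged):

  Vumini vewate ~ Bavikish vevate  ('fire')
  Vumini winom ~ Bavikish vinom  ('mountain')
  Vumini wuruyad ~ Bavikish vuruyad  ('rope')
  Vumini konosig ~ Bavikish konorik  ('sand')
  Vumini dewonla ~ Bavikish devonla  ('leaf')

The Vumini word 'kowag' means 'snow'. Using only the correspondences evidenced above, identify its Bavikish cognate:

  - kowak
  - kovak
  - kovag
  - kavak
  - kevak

vewate ~ vevate — Vumini w corresponds to Bavikish v between vowels (before a back vowel).
konosig ~ konorik — Vumini g corresponds to Bavikish k word-finally.
Applying these to Vumini 'kowag':
  kowag → kovag   (w→v between vowels (before a back vowel))
  kovag → kovak   (g→k word-finally)
So the Bavikish cognate is 'kovak'.

kovak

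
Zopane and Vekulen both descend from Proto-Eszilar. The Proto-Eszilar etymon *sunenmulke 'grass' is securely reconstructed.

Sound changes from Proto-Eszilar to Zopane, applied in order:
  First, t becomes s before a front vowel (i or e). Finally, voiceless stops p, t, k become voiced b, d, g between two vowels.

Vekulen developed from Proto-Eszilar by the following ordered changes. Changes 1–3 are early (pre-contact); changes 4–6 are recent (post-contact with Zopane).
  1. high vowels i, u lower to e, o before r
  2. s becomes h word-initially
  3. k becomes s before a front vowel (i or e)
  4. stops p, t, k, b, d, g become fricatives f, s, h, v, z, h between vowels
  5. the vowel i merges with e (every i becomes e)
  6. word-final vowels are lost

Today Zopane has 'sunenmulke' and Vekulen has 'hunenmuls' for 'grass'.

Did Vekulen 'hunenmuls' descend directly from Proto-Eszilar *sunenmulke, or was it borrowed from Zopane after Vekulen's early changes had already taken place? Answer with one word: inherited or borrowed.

If inherited, *sunenmulke would pass through all of Vekulen's changes:
Vekulen: *sunenmulke
  sunenmulke (rule 1 does not apply)
  sunenmulke → hunenmulke   [debuccalisation]
  hunenmulke → hunenmulse   [palatalisation]
  hunenmulse (rule 4 does not apply)
  hunenmulse (rule 5 does not apply)
  hunenmulse → hunenmuls   [apocope]
  giving Vekulen hunenmuls.
If borrowed from Zopane 'sunenmulke' after the early changes, it would undergo only the recent ones:
  rule 4 (intervocalic lenition): no change (sunenmulke)
  rule 5 (vowel merger): no change (sunenmulke)
  rule 6 (apocope): sunenmulke → sunenmulk
  ⇒ as a loan: sunenmulk
Vekulen 'hunenmuls' matches the inherited outcome exactly, so it is an inherited cognate, not a loan.

inherited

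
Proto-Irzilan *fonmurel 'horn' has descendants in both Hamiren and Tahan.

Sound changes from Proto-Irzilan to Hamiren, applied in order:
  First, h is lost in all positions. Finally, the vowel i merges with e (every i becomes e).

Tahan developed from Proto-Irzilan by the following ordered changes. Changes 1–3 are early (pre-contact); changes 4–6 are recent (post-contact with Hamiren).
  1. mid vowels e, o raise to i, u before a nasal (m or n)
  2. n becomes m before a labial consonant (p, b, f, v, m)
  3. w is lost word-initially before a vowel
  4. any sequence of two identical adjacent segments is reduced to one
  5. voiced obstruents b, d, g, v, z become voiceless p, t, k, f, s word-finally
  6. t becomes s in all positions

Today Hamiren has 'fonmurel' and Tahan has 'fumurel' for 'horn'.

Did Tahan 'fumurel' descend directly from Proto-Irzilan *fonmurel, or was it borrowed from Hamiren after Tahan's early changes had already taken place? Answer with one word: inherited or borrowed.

inherited

If inherited, *fonmurel would pass through all of Tahan's changes:
Tahan: *fonmurel > funmurel > fummurel > fumurel  (by pre-nasal raising, nasal place assimilation, degemination)
If borrowed from Hamiren 'fonmurel' after the early changes, it would undergo only the recent ones:
  rule 4 (degemination): no change (fonmurel)
  rule 5 (final devoicing): no change (fonmurel)
  rule 6 (unconditioned shift): no change (fonmurel)
  ⇒ as a loan: fonmurel
Tahan 'fumurel' matches the inherited outcome exactly, so it is an inherited cognate, not a loan.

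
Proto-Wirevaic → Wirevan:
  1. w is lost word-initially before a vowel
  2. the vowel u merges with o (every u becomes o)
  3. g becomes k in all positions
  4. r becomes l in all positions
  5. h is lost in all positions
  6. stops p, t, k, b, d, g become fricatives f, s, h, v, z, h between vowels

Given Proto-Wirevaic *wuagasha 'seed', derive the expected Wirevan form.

oahasa

Wirevan: start from *wuagasha.
  rule 1 (glide loss): wuagasha → uagasha
  rule 2 (vowel merger): uagasha → oagasha
  rule 3 (unconditioned shift): oagasha → oakasha
  rule 4: no change — oakasha
  rule 5 (h-loss): oakasha → oakasa
  rule 6 (intervocalic lenition): oakasa → oahasa
  ⇒ Wirevan oahasa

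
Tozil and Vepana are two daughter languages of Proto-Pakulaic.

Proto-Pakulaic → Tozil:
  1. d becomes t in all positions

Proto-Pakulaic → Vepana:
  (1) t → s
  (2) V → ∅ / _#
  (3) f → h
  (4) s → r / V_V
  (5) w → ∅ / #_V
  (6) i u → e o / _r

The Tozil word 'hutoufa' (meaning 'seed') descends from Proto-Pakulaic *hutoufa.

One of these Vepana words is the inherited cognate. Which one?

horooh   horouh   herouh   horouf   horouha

horouh

Vepana: start from *hutoufa.
  rule 1 (unconditioned shift): hutoufa → husoufa
  rule 2 (apocope): husoufa → husouf
  rule 3 (unconditioned shift): husouf → husouh
  rule 4 (rhotacism): husouh → hurouh
  rule 5: no change — hurouh
  rule 6 (pre-rhotic lowering): hurouh → horouh
  ⇒ Vepana horouh
Only 'horouh' matches the regular Vepana development of *hutoufa.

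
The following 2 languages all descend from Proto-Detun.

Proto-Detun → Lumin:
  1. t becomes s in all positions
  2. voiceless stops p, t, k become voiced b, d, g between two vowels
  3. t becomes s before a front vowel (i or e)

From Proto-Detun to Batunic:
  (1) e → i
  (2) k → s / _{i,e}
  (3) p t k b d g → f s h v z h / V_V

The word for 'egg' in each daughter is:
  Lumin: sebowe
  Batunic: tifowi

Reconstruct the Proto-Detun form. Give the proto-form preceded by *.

*tepowe

Position 3: Lumin has b, Batunic has f. Taking the neighbouring segments as reconstructed: Lumin b could go back to *p or *b; Batunic f could go back to *p or *f — the one source consistent with every daughter is *p.
Position 1: Lumin has s, Batunic has t. Batunic preserves t here (none of its changes turn any other segment into t), so the proto-segment is *t.
Position 2: Lumin has e, Batunic has i. Lumin preserves e here (none of its changes turn any other segment into e), so the proto-segment is *e.
Verify the candidate proto-form against each daughter:
Lumin: *tepowe > sepowe > sebowe  (by unconditioned shift, intervocalic voicing)
Batunic: start from *tepowe.
  rule 1 (vowel merger): tepowe → tipowi
  rule 2: no change — tipowi
  rule 3 (intervocalic lenition): tipowi → tifowi
  ⇒ Batunic tifowi
*tepowe is the unique common source.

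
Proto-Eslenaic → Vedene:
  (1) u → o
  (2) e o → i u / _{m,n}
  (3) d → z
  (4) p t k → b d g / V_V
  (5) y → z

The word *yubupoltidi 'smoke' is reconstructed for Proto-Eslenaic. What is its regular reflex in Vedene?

Vedene: start from *yubupoltidi.
  rule 1 (vowel merger): yubupoltidi → yobopoltidi
  rule 2: no change — yobopoltidi
  rule 3 (unconditioned shift): yobopoltidi → yobopoltizi
  rule 4 (intervocalic voicing): yobopoltizi → yoboboltizi
  rule 5 (unconditioned shift): yoboboltizi → zoboboltizi
  ⇒ Vedene zoboboltizi

zoboboltizi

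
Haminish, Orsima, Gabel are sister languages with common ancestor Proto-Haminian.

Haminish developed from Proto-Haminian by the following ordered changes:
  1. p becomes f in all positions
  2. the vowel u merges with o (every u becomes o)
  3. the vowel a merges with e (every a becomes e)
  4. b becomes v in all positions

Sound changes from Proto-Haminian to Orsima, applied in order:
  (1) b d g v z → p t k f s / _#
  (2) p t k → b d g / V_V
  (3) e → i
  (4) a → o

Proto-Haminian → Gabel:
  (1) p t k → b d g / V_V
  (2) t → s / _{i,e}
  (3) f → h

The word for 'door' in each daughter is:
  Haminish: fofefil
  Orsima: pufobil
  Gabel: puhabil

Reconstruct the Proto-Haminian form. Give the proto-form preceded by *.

*pufapil

Position 5: Haminish has f, Orsima has b, Gabel has b. Taking the neighbouring segments as reconstructed: Haminish f could go back to *p or *f; Orsima b could go back to *p or *b; Gabel b could go back to *p or *b — the one source consistent with every daughter is *p.
Position 4: Haminish has e, Orsima has o, Gabel has a. Gabel preserves a here (none of its changes turn any other segment into a), so the proto-segment is *a.
Position 2: Haminish has o, Orsima has u, Gabel has u. Orsima preserves u here (none of its changes turn any other segment into u), so the proto-segment is *u.
Verify the candidate proto-form against each daughter:
Haminish: start from *pufapil.
  rule 1 (unconditioned shift): pufapil → fufafil
  rule 2 (vowel merger): fufafil → fofafil
  rule 3 (vowel merger): fofafil → fofefil
  rule 4: no change — fofefil
  ⇒ Haminish fofefil
Orsima: *pufapil > pufabil > pufobil  (by intervocalic voicing, vowel merger)
Gabel: *pufapil
  pufapil → pufabil   [intervocalic voicing]
  pufabil (rule 2 does not apply)
  pufabil → puhabil   [unconditioned shift]
  giving Gabel puhabil.
Only *pufapil yields all of Haminish fofefil, Orsima pufobil, Gabel puhabil.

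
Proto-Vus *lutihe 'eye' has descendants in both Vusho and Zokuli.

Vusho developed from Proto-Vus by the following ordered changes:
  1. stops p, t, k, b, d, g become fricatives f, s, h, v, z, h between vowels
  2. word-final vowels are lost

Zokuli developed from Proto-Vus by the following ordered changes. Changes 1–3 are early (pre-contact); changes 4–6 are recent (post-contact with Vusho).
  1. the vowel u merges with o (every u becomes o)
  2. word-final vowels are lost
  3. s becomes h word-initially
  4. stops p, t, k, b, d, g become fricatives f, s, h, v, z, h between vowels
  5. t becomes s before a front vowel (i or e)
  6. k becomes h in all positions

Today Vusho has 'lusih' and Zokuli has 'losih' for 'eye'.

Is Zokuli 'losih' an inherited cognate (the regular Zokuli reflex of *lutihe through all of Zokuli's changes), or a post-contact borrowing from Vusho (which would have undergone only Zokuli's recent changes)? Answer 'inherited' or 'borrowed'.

inherited

If inherited, *lutihe would pass through all of Zokuli's changes:
Zokuli: *lutihe > lotihe > lotih > losih  (by vowel merger, apocope, intervocalic lenition)
If borrowed from Vusho 'lusih' after the early changes, it would undergo only the recent ones:
  rule 4 (intervocalic lenition): no change (lusih)
  rule 5 (palatalisation): no change (lusih)
  rule 6 (unconditioned shift): no change (lusih)
  ⇒ as a loan: lusih
Zokuli 'losih' matches the inherited outcome exactly, so it is an inherited cognate, not a loan.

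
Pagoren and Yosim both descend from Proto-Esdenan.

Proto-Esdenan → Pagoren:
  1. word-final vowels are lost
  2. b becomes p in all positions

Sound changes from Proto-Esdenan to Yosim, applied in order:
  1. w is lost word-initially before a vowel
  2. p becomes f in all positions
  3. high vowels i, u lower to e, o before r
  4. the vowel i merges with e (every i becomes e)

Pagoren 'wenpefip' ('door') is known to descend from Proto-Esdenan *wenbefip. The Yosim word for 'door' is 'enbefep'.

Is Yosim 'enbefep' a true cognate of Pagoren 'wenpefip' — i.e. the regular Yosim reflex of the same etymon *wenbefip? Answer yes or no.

Derive the expected Yosim reflex of *wenbefip:
Yosim: *wenbefip > enbefip > enbefif > enbefef  (by glide loss, unconditioned shift, vowel merger)
The regular Yosim reflex would be 'enbefef', but the attested form is 'enbefep'. The correspondence is irregular, so they are not cognates (the Yosim form has a different source).

no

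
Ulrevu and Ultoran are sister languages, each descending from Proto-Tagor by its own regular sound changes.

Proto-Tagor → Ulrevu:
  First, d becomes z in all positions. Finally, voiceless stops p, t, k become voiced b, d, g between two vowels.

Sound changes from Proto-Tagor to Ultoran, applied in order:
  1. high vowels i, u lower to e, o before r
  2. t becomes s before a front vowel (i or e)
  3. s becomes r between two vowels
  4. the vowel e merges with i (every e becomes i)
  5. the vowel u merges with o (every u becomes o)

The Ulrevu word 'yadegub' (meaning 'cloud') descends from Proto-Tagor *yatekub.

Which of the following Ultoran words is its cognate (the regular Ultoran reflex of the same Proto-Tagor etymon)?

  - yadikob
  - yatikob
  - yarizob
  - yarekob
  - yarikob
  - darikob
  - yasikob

Ultoran: *yatekub > yasekub > yarekub > yarikub > yarikob  (by palatalisation, rhotacism, vowel merger, vowel merger)
Only 'yarikob' matches the regular Ultoran development of *yatekub.

yarikob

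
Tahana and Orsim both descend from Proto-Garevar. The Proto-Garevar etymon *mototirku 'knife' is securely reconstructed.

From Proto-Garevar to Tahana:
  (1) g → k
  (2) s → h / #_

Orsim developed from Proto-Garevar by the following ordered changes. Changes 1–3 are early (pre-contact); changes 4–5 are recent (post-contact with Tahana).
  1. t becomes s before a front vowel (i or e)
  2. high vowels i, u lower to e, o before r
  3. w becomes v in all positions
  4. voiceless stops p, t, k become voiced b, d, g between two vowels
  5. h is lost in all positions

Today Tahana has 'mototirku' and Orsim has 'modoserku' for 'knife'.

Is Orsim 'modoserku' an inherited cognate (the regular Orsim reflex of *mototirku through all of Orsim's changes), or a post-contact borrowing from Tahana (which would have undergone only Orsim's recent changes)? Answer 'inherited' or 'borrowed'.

inherited

If inherited, *mototirku would pass through all of Orsim's changes:
Orsim: *mototirku > motosirku > motoserku > modoserku  (by palatalisation, pre-rhotic lowering, intervocalic voicing)
If borrowed from Tahana 'mototirku' after the early changes, it would undergo only the recent ones:
  rule 4 (intervocalic voicing): mototirku → mododirku
  rule 5 (h-loss): no change (mododirku)
  ⇒ as a loan: mododirku
Orsim 'modoserku' matches the inherited outcome exactly, so it is an inherited cognate, not a loan.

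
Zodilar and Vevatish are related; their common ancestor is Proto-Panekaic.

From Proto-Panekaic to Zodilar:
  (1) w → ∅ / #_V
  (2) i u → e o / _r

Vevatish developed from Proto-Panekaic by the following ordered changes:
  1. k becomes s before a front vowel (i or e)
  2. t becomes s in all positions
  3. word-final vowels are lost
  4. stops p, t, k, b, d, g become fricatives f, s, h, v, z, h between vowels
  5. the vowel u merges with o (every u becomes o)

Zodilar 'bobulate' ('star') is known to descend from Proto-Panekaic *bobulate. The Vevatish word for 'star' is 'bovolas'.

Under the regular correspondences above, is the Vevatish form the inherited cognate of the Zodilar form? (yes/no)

yes

Derive the expected Vevatish reflex of *bobulate:
Vevatish: start from *bobulate.
  rule 1: no change — bobulate
  rule 2 (unconditioned shift): bobulate → bobulase
  rule 3 (apocope): bobulase → bobulas
  rule 4 (intervocalic lenition): bobulas → bovulas
  rule 5 (vowel merger): bovulas → bovolas
  ⇒ Vevatish bovolas
Vevatish 'bovolas' matches the regular reflex exactly, so the pair is cognate.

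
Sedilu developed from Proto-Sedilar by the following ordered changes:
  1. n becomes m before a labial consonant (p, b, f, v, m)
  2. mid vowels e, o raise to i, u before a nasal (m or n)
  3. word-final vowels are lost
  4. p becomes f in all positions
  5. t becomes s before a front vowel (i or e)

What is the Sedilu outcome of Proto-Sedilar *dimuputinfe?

dimufusimf

Sedilu: start from *dimuputinfe.
  rule 1 (nasal place assimilation): dimuputinfe → dimuputimfe
  rule 2: no change — dimuputimfe
  rule 3 (apocope): dimuputimfe → dimuputimf
  rule 4 (unconditioned shift): dimuputimf → dimufutimf
  rule 5 (palatalisation): dimufutimf → dimufusimf
  ⇒ Sedilu dimufusimf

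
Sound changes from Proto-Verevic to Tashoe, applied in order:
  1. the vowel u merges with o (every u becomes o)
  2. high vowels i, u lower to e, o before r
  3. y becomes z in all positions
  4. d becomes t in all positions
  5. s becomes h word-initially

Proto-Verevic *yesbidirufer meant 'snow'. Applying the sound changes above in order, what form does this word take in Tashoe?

Tashoe: start from *yesbidirufer.
  rule 1 (vowel merger): yesbidirufer → yesbidirofer
  rule 2 (pre-rhotic lowering): yesbidirofer → yesbiderofer
  rule 3 (unconditioned shift): yesbiderofer → zesbiderofer
  rule 4 (unconditioned shift): zesbiderofer → zesbiterofer
  rule 5: no change — zesbiterofer
  ⇒ Tashoe zesbiterofer

zesbiterofer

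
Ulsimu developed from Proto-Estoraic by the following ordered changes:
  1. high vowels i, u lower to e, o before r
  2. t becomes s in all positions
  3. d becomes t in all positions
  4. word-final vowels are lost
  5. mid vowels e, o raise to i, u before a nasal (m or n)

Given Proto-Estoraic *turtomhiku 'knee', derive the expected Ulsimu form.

Ulsimu: *turtomhiku
  turtomhiku → tortomhiku   [pre-rhotic lowering]
  tortomhiku → sorsomhiku   [unconditioned shift]
  sorsomhiku (rule 3 does not apply)
  sorsomhiku → sorsomhik   [apocope]
  sorsomhik → sorsumhik   [pre-nasal raising]
  giving Ulsimu sorsumhik.

sorsumhik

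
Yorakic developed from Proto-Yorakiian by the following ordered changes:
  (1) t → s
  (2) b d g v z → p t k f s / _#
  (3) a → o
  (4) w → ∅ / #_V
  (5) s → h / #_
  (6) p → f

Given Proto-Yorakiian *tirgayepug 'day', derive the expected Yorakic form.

hirgoyefuk

Yorakic: *tirgayepug
  tirgayepug → sirgayepug   [unconditioned shift]
  sirgayepug → sirgayepuk   [final devoicing]
  sirgayepuk → sirgoyepuk   [vowel merger]
  sirgoyepuk (rule 4 does not apply)
  sirgoyepuk → hirgoyepuk   [debuccalisation]
  hirgoyepuk → hirgoyefuk   [unconditioned shift]
  giving Yorakic hirgoyefuk.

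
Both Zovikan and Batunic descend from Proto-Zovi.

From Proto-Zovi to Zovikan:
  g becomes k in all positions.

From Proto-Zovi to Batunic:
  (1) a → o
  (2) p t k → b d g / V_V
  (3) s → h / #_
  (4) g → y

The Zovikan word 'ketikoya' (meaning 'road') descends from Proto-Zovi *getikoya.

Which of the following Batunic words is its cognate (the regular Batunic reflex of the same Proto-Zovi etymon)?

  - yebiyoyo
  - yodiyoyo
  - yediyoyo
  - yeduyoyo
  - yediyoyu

yediyoyo

Batunic: *getikoya
  getikoya → getikoyo   [vowel merger]
  getikoyo → gedigoyo   [intervocalic voicing]
  gedigoyo (rule 3 does not apply)
  gedigoyo → yediyoyo   [unconditioned shift]
  giving Batunic yediyoyo.
The other candidates each miss or misapply at least one Batunic change.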